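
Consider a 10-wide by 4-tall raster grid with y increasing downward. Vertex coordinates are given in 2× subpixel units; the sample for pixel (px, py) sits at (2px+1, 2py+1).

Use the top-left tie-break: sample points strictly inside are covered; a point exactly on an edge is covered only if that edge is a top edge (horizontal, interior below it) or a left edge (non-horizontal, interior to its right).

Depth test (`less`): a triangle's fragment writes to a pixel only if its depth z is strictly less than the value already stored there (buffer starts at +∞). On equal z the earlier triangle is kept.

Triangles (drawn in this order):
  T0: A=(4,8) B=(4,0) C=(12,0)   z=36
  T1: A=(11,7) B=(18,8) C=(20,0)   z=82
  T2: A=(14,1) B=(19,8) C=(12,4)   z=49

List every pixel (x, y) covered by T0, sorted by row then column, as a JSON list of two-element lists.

T0:
  2·area = 64
  edge (4, 8)→(4, 0): d=(0,-8) top-left  bias=+0
  edge (4, 0)→(12, 0): d=(8,0) top-left  bias=+0
  edge (12, 0)→(4, 8): d=(-8,8) right/bottom  bias=-1
    (2,0)@(5, 1): e=[8,8,48] → X
    (3,0)@(7, 1): e=[24,8,32] → X
    (4,0)@(9, 1): e=[40,8,16] → X
    (5,0)@(11, 1): e=[56,8,0] → .  [on edge]
    (2,1)@(5, 3): e=[8,24,32] → X
    (4,1)@(9, 3): e=[40,24,0] → .  [on edge]
    (2,2)@(5, 5): e=[8,40,16] → X
    (3,2)@(7, 5): e=[24,40,0] → .  [on edge]
    (2,3)@(5, 7): e=[8,56,0] → .  [on edge]
  covered (6 px):
    . . X X X . . . . .
    . . X X . . . . . .
    . . X . . . . . . .
    . . . . . . . . . .
T1:
  2·area = 58  (B↔C swapped to make it positive)
  edge (11, 7)→(20, 0): d=(9,-7) top-left  bias=+0
  edge (20, 0)→(18, 8): d=(-2,8) right/bottom  bias=-1
  edge (18, 8)→(11, 7): d=(-7,-1) top-left  bias=+0
    (9,0)@(19, 1): e=[2,6,50] → X
    (8,1)@(17, 3): e=[6,18,34] → X
    (7,2)@(15, 5): e=[10,30,18] → X
    (9,2)@(19, 5): e=[38,-2,22] → .
    (5,3)@(11, 7): e=[0,58,0] → X  [on edge]
    (6,3)@(13, 7): e=[14,42,2] → X
    (9,3)@(19, 7): e=[56,-6,8] → .
  covered (9 px):
    . . . . . . . . . X
    . . . . . . . . X X
    . . . . . . . X X .
    . . . . . X X X X .
T2:
  2·area = 29
  edge (14, 1)→(19, 8): d=(5,7) right/bottom  bias=-1
  edge (19, 8)→(12, 4): d=(-7,-4) top-left  bias=+0
  edge (12, 4)→(14, 1): d=(2,-3) top-left  bias=+0
    (6,1)@(13, 3): e=[17,11,1] → X
    (7,1)@(15, 3): e=[3,19,7] → X
    (8,1)@(17, 3): e=[-11,27,13] → .
    (6,2)@(13, 5): e=[27,-3,5] → .
    (7,2)@(15, 5): e=[13,5,11] → X
    (8,2)@(17, 5): e=[-1,13,17] → .
    (7,3)@(15, 7): e=[23,-9,15] → .
  covered (3 px):
    . . . . . . . . . .
    . . . . . . X X . .
    . . . . . . . X . .
    . . . . . . . . . .

Final: [[2,0],[3,0],[4,0],[2,1],[3,1],[2,2]]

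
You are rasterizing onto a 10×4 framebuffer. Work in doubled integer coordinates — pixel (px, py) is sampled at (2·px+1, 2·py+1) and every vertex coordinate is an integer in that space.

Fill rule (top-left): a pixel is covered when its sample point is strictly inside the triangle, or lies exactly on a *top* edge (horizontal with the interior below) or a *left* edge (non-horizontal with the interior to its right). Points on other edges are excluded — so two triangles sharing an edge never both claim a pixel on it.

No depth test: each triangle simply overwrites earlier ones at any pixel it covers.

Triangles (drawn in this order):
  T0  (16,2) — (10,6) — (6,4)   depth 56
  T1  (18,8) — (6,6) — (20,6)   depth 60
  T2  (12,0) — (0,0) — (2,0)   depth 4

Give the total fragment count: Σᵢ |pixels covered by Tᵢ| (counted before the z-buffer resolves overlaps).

T0:
  2·area = 28
  edge (16, 2)→(10, 6): d=(-6,4) right/bottom  bias=-1
  edge (10, 6)→(6, 4): d=(-4,-2) top-left  bias=+0
  edge (6, 4)→(16, 2): d=(10,-2) top-left  bias=+0
    (5,1)@(11, 3): e=[14,14,0] → X  [on edge]
    (6,1)@(13, 3): e=[6,18,4] → X
    (7,1)@(15, 3): e=[-2,22,8] → .
    (0,2)@(1, 5): e=[42,-14,0] → .  [on edge]
    (4,2)@(9, 5): e=[10,2,16] → X
    (6,2)@(13, 5): e=[-6,10,24] → .
    (4,3)@(9, 7): e=[-2,-6,36] → .
    (5,3)@(11, 7): e=[-10,-2,40] → .
  covered (4 px):
    . . . . . . . . . .
    . . . . . X X . . .
    . . . . X X . . . .
    . . . . . . . . . .
T1:
  2·area = 28
  edge (18, 8)→(6, 6): d=(-12,-2) top-left  bias=+0
  edge (6, 6)→(20, 6): d=(14,0) top-left  bias=+0
  edge (20, 6)→(18, 8): d=(-2,2) right/bottom  bias=-1
    (6,3)@(13, 7): e=[2,14,12] → X
    (7,3)@(15, 7): e=[6,14,8] → X
    (8,3)@(17, 7): e=[10,14,4] → X
    (9,3)@(19, 7): e=[14,14,0] → .  [on edge]
  covered (3 px):
    . . . . . . . . . .
    . . . . . . . . . .
    . . . . . . . . . .
    . . . . . . X X X .
T2:
  degenerate (2·area = 0) — covers nothing

Result: 7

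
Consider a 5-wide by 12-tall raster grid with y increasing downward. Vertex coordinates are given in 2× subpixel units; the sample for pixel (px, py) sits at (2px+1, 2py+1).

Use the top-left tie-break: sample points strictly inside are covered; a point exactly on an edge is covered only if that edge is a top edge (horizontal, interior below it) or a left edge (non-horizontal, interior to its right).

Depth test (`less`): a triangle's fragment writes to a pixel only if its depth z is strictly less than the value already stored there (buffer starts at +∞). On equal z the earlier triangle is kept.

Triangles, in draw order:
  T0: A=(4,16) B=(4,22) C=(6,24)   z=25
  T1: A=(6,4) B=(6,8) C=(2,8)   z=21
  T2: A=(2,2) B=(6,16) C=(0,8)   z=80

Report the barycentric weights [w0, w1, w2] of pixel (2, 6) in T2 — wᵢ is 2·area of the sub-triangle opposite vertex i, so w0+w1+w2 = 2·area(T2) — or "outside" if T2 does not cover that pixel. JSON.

T0:
  2·area = 12  (B↔C swapped to make it positive)
  edge (4, 16)→(6, 24): d=(2,8) right/bottom  bias=-1
  edge (6, 24)→(4, 22): d=(-2,-2) top-left  bias=+0
  edge (4, 22)→(4, 16): d=(0,-6) top-left  bias=+0
    (0,9)@(1, 19): e=[30,0,-18] → ·  [on edge]
    (1,10)@(3, 21): e=[18,0,-6] → ·  [on edge]
    (2,10)@(5, 21): e=[2,4,6] → #
    (3,10)@(7, 21): e=[-14,8,18] → ·
    (2,11)@(5, 23): e=[6,0,6] → #  [on edge]
    (3,11)@(7, 23): e=[-10,4,18] → ·
  covered (2 px):
    · · · · ·
    · · · · ·
    · · · · ·
    · · · · ·
    · · · · ·
    · · · · ·
    · · · · ·
    · · · · ·
    · · · · ·
    · · · · ·
    · · # · ·
    · · # · ·
T1:
  2·area = 16
  edge (6, 4)→(6, 8): d=(0,4) right/bottom  bias=-1
  edge (6, 8)→(2, 8): d=(-4,0) right/bottom  bias=-1
  edge (2, 8)→(6, 4): d=(4,-4) top-left  bias=+0
    (4,0)@(9, 1): e=[-12,28,0] → ·  [on edge]
    (3,1)@(7, 3): e=[-4,20,0] → ·  [on edge]
    (2,2)@(5, 5): e=[4,12,0] → #  [on edge]
    (3,2)@(7, 5): e=[-4,12,8] → ·
    (1,3)@(3, 7): e=[12,4,0] → #  [on edge]
    (3,3)@(7, 7): e=[-4,4,16] → ·
    (0,4)@(1, 9): e=[20,-4,0] → ·  [on edge]
    (1,4)@(3, 9): e=[12,-4,8] → ·
    (2,4)@(5, 9): e=[4,-4,16] → ·
  covered (3 px):
    · · · · ·
    · · · · ·
    · · # · ·
    · # # · ·
    · · · · ·
    · · · · ·
    · · · · ·
    · · · · ·
    · · · · ·
    · · · · ·
    · · · · ·
    · · · · ·
T2:
  2·area = 52
  edge (2, 2)→(6, 16): d=(4,14) right/bottom  bias=-1
  edge (6, 16)→(0, 8): d=(-6,-8) top-left  bias=+0
  edge (0, 8)→(2, 2): d=(2,-6) top-left  bias=+0
    (0,2)@(1, 5): e=[26,26,0] → #  [on edge]
    (1,2)@(3, 5): e=[-2,42,12] → ·
    (0,3)@(1, 7): e=[34,14,4] → #
    (1,3)@(3, 7): e=[6,30,16] → #
    (2,3)@(5, 7): e=[-22,46,28] → ·
    (0,4)@(1, 9): e=[42,2,8] → #
    (2,4)@(5, 9): e=[-14,34,32] → ·
    (0,5)@(1, 11): e=[50,-10,12] → ·
    (1,5)@(3, 11): e=[22,6,24] → #
    (2,5)@(5, 11): e=[-6,22,36] → ·
    (1,6)@(3, 13): e=[30,-6,28] → ·
    (2,6)@(5, 13): e=[2,10,40] → #
  covered (7 px):
    · · · · ·
    · · · · ·
    # · · · ·
    # # · · ·
    # # · · ·
    · # · · ·
    · · # · ·
    · · · · ·
    · · · · ·
    · · · · ·
    · · · · ·
    · · · · ·

Final: [10,40,2]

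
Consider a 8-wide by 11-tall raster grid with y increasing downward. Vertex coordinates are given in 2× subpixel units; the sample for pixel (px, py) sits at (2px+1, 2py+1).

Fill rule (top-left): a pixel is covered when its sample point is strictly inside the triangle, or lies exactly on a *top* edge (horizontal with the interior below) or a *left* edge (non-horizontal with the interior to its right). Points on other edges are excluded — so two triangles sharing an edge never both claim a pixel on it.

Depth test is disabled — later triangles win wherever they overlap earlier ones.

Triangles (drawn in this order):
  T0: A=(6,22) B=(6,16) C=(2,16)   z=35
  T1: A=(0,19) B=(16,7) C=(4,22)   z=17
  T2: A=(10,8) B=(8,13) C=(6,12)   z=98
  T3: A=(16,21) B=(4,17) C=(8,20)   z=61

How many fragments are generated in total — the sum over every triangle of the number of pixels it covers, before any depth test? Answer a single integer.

T0:
  2·area = 24  (B↔C swapped to make it positive)
  edge (6, 22)→(2, 16): d=(-4,-6) top-left  bias=+0
  edge (2, 16)→(6, 16): d=(4,0) top-left  bias=+0
  edge (6, 16)→(6, 22): d=(0,6) right/bottom  bias=-1
    (1,8)@(3, 17): e=[2,4,18] → █
    (2,8)@(5, 17): e=[14,4,6] → █
    (3,8)@(7, 17): e=[26,4,-6] → ·
    (1,9)@(3, 19): e=[-6,12,18] → ·
    (2,9)@(5, 19): e=[6,12,6] → █
    (3,9)@(7, 19): e=[18,12,-6] → ·
    (2,10)@(5, 21): e=[-2,20,6] → ·
  covered (3 px):
    · · · · · · · ·
    · · · · · · · ·
    · · · · · · · ·
    · · · · · · · ·
    · · · · · · · ·
    · · · · · · · ·
    · · · · · · · ·
    · · · · · · · ·
    · █ █ · · · · ·
    · · █ · · · · ·
    · · · · · · · ·
T1:
  2·area = 96
  edge (0, 19)→(16, 7): d=(16,-12) top-left  bias=+0
  edge (16, 7)→(4, 22): d=(-12,15) right/bottom  bias=-1
  edge (4, 22)→(0, 19): d=(-4,-3) top-left  bias=+0
    (5,5)@(11, 11): e=[4,27,65] → █
    (6,5)@(13, 11): e=[28,-3,71] → ·
    (4,6)@(9, 13): e=[12,33,51] → █
    (6,6)@(13, 13): e=[60,-27,63] → ·
    (3,7)@(7, 15): e=[20,39,37] → █
    (5,7)@(11, 15): e=[68,-21,49] → ·
    (1,8)@(3, 17): e=[4,75,17] → █
    (2,8)@(5, 17): e=[28,45,23] → █
    (4,8)@(9, 17): e=[76,-15,35] → ·
    (0,9)@(1, 19): e=[12,81,3] → █
    (3,9)@(7, 19): e=[84,-9,21] → ·
    (0,10)@(1, 21): e=[44,57,-5] → ·
  covered (12 px):
    · · · · · · · ·
    · · · · · · · ·
    · · · · · · · ·
    · · · · · · · ·
    · · · · · · · ·
    · · · · · █ · ·
    · · · · █ █ · ·
    · · · █ █ · · ·
    · █ █ █ · · · ·
    █ █ █ · · · · ·
    · █ · · · · · ·
T2:
  2·area = 12
  edge (10, 8)→(8, 13): d=(-2,5) right/bottom  bias=-1
  edge (8, 13)→(6, 12): d=(-2,-1) top-left  bias=+0
  edge (6, 12)→(10, 8): d=(4,-4) top-left  bias=+0
    (7,1)@(15, 3): e=[-15,27,0] → ·  [on edge]
    (6,2)@(13, 5): e=[-9,21,0] → ·  [on edge]
    (5,3)@(11, 7): e=[-3,15,0] → ·  [on edge]
    (4,4)@(9, 9): e=[3,9,0] → █  [on edge]
    (5,4)@(11, 9): e=[-7,11,8] → ·
    (3,5)@(7, 11): e=[9,3,0] → █  [on edge]
    (4,5)@(9, 11): e=[-1,5,8] → ·
    (2,6)@(5, 13): e=[15,-3,0] → ·  [on edge]
    (3,6)@(7, 13): e=[5,-1,8] → ·
    (1,7)@(3, 15): e=[21,-9,0] → ·  [on edge]
    (0,8)@(1, 17): e=[27,-15,0] → ·  [on edge]
  covered (2 px):
    · · · · · · · ·
    · · · · · · · ·
    · · · · · · · ·
    · · · · · · · ·
    · · · · █ · · ·
    · · · █ · · · ·
    · · · · · · · ·
    · · · · · · · ·
    · · · · · · · ·
    · · · · · · · ·
    · · · · · · · ·
T3:
  2·area = 20  (B↔C swapped to make it positive)
  edge (16, 21)→(8, 20): d=(-8,-1) top-left  bias=+0
  edge (8, 20)→(4, 17): d=(-4,-3) top-left  bias=+0
  edge (4, 17)→(16, 21): d=(12,4) right/bottom  bias=-1
    (3,9)@(7, 19): e=[7,1,12] → █
    (4,9)@(9, 19): e=[9,7,4] → █
    (5,9)@(11, 19): e=[11,13,-4] → ·
    (3,10)@(7, 21): e=[-9,-7,36] → ·
    (4,10)@(9, 21): e=[-7,-1,28] → ·
  covered (2 px):
    · · · · · · · ·
    · · · · · · · ·
    · · · · · · · ·
    · · · · · · · ·
    · · · · · · · ·
    · · · · · · · ·
    · · · · · · · ·
    · · · · · · · ·
    · · · · · · · ·
    · · · █ █ · · ·
    · · · · · · · ·

Answer: 19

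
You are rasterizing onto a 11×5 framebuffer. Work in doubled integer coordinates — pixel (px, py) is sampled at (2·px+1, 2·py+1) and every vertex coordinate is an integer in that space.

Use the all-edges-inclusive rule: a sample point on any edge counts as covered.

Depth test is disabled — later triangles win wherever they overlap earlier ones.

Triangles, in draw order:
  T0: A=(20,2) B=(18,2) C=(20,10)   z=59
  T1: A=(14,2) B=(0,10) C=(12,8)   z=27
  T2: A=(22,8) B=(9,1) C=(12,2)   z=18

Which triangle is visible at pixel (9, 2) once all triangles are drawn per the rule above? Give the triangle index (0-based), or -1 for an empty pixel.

T0:
  2·area = 16  (B↔C swapped to make it positive)
  edge (20, 2)→(20, 10): d=(0,8) inclusive
  edge (20, 10)→(18, 2): d=(-2,-8) inclusive
  edge (18, 2)→(20, 2): d=(2,0) inclusive
    (9,1)@(19, 3): e=[8,6,2] → X
    (10,1)@(21, 3): e=[-8,22,2] → .
    (9,2)@(19, 5): e=[8,2,6] → X
    (10,2)@(21, 5): e=[-8,18,6] → .
    (9,3)@(19, 7): e=[8,-2,10] → .
  covered (2 px):
    . . . . . . . . . . .
    . . . . . . . . . X .
    . . . . . . . . . X .
    . . . . . . . . . . .
    . . . . . . . . . . .
T1:
  2·area = 68  (B↔C swapped to make it positive)
  edge (14, 2)→(12, 8): d=(-2,6) inclusive
  edge (12, 8)→(0, 10): d=(-12,2) inclusive
  edge (0, 10)→(14, 2): d=(14,-8) inclusive
    (6,1)@(13, 3): e=[4,58,6] → X
    (7,1)@(15, 3): e=[-8,54,22] → .
    (4,2)@(9, 5): e=[24,42,2] → X
    (5,2)@(11, 5): e=[12,38,18] → X
    (6,2)@(13, 5): e=[0,34,34] → X  [on edge]
    (7,2)@(15, 5): e=[-12,30,50] → .
    (3,3)@(7, 7): e=[32,22,14] → X
    (6,3)@(13, 7): e=[-4,10,62] → .
    (1,4)@(3, 9): e=[52,6,10] → X
    (2,4)@(5, 9): e=[40,2,26] → X
    (3,4)@(7, 9): e=[28,-2,42] → .
    (4,4)@(9, 9): e=[16,-6,58] → .
  covered (9 px):
    . . . . . . . . . . .
    . . . . . . X . . . .
    . . . . X X X . . . .
    . . . X X X . . . . .
    . X X . . . . . . . .
T2:
  2·area = 8
  edge (22, 8)→(9, 1): d=(-13,-7) inclusive
  edge (9, 1)→(12, 2): d=(3,1) inclusive
  edge (12, 2)→(22, 8): d=(10,6) inclusive
    (4,0)@(9, 1): e=[0,0,8] → X  [on edge]
    (5,0)@(11, 1): e=[14,-2,-4] → .
    (4,1)@(9, 3): e=[-26,6,28] → .
    (6,1)@(13, 3): e=[2,2,4] → X
    (7,1)@(15, 3): e=[16,0,-8] → .  [on edge]
    (6,2)@(13, 5): e=[-24,8,24] → .
    (8,2)@(17, 5): e=[4,4,0] → X  [on edge]
    (9,2)@(19, 5): e=[18,2,-12] → .
    (10,2)@(21, 5): e=[32,0,-24] → .  [on edge]
    (8,3)@(17, 7): e=[-22,10,20] → .
  covered (3 px):
    . . . . X . . . . . .
    . . . . . . X . . . .
    . . . . . . . . X . .
    . . . . . . . . . . .
    . . . . . . . . . . .

Z-buffer (winner per pixel, '.' = empty):
  . . . . 2 . . . . . .
  . . . . . . 2 . . 0 .
  . . . . 1 1 1 . 2 0 .
  . . . 1 1 1 . . . . .
  . 1 1 . . . . . . . .

Result: 0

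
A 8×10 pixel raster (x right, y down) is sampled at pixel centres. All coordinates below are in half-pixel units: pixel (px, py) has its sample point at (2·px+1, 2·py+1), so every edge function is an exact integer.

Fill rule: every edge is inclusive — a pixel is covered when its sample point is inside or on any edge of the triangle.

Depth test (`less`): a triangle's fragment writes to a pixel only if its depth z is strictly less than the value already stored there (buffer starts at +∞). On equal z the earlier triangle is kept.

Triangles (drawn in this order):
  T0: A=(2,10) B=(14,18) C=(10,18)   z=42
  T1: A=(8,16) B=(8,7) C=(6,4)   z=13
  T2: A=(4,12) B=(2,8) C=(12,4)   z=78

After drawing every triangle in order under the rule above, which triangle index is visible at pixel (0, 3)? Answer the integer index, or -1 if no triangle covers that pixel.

T0:
  2·area = 32
  edge (2, 10)→(14, 18): d=(12,8) inclusive
  edge (14, 18)→(10, 18): d=(-4,0) inclusive
  edge (10, 18)→(2, 10): d=(-8,-8) inclusive
    (0,4)@(1, 9): e=[-4,36,0] → .  [on edge]
    (1,5)@(3, 11): e=[4,28,0] → X  [on edge]
    (2,5)@(5, 11): e=[-12,28,16] → .
    (1,6)@(3, 13): e=[28,20,-16] → .
    (2,6)@(5, 13): e=[12,20,0] → X  [on edge]
    (3,6)@(7, 13): e=[-4,20,16] → .
    (2,7)@(5, 15): e=[36,12,-16] → .
    (3,7)@(7, 15): e=[20,12,0] → X  [on edge]
    (4,7)@(9, 15): e=[4,12,16] → X
    (5,7)@(11, 15): e=[-12,12,32] → .
    (3,8)@(7, 17): e=[44,4,-16] → .
    (4,8)@(9, 17): e=[28,4,0] → X  [on edge]
    (5,9)@(11, 19): e=[36,-4,0] → .  [on edge]
  covered (6 px):
    . . . . . . . .
    . . . . . . . .
    . . . . . . . .
    . . . . . . . .
    . . . . . . . .
    . X . . . . . .
    . . X . . . . .
    . . . X X . . .
    . . . . X X . .
    . . . . . . . .
T1:
  2·area = 18  (B↔C swapped to make it positive)
  edge (8, 16)→(6, 4): d=(-2,-12) inclusive
  edge (6, 4)→(8, 7): d=(2,3) inclusive
  edge (8, 7)→(8, 16): d=(0,9) inclusive
    (3,3)@(7, 7): e=[6,3,9] → X
    (4,3)@(9, 7): e=[30,-3,-9] → .
    (3,4)@(7, 9): e=[2,7,9] → X
    (4,4)@(9, 9): e=[26,1,-9] → .
    (3,5)@(7, 11): e=[-2,11,9] → .
  covered (2 px):
    . . . . . . . .
    . . . . . . . .
    . . . . . . . .
    . . . X . . . .
    . . . X . . . .
    . . . . . . . .
    . . . . . . . .
    . . . . . . . .
    . . . . . . . .
    . . . . . . . .
T2:
  2·area = 48
  edge (4, 12)→(2, 8): d=(-2,-4) inclusive
  edge (2, 8)→(12, 4): d=(10,-4) inclusive
  edge (12, 4)→(4, 12): d=(-8,8) inclusive
    (7,0)@(15, 1): e=[66,-18,0] → .  [on edge]
    (6,1)@(13, 3): e=[54,-6,0] → .  [on edge]
    (5,2)@(11, 5): e=[42,6,0] → X  [on edge]
    (6,2)@(13, 5): e=[50,14,-16] → .
    (2,3)@(5, 7): e=[14,2,32] → X
    (3,3)@(7, 7): e=[22,10,16] → X
    (4,3)@(9, 7): e=[30,18,0] → X  [on edge]
    (5,3)@(11, 7): e=[38,26,-16] → .
    (1,4)@(3, 9): e=[2,14,32] → X
    (3,4)@(7, 9): e=[18,30,0] → X  [on edge]
    (4,4)@(9, 9): e=[26,38,-16] → .
    (1,5)@(3, 11): e=[-2,34,16] → .
    (2,5)@(5, 11): e=[6,42,0] → X  [on edge]
    (1,6)@(3, 13): e=[-6,54,0] → .  [on edge]
    (0,7)@(1, 15): e=[-18,66,0] → .  [on edge]
  covered (8 px):
    . . . . . . . .
    . . . . . . . .
    . . . . . X . .
    . . X X X . . .
    . X X X . . . .
    . . X . . . . .
    . . . . . . . .
    . . . . . . . .
    . . . . . . . .
    . . . . . . . .

Z-buffer (winner per pixel, '.' = empty):
  . . . . . . . .
  . . . . . . . .
  . . . . . 2 . .
  . . 2 1 2 . . .
  . 2 2 1 . . . .
  . 0 2 . . . . .
  . . 0 . . . . .
  . . . 0 0 . . .
  . . . . 0 0 . .
  . . . . . . . .

Final: -1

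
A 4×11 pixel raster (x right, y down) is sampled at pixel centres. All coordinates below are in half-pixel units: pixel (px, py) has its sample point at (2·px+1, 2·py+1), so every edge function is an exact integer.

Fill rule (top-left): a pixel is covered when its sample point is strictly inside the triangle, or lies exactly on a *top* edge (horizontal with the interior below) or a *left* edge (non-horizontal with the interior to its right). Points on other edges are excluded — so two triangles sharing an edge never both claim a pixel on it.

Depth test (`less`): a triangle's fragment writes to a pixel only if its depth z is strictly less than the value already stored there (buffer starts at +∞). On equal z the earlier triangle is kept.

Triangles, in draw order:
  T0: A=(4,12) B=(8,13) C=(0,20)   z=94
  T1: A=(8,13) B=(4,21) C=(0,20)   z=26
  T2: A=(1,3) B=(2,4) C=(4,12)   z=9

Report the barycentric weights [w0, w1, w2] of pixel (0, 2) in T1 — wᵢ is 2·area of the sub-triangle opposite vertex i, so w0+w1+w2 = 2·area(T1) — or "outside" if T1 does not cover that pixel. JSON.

T0:
  2·area = 36
  edge (4, 12)→(8, 13): d=(4,1) right/bottom  bias=-1
  edge (8, 13)→(0, 20): d=(-8,7) right/bottom  bias=-1
  edge (0, 20)→(4, 12): d=(4,-8) top-left  bias=+0
    (2,6)@(5, 13): e=[3,21,12] → #
    (3,6)@(7, 13): e=[1,7,28] → #
    (1,7)@(3, 15): e=[13,19,4] → #
    (3,7)@(7, 15): e=[9,-9,36] → ·
    (1,8)@(3, 17): e=[21,3,12] → #
    (2,8)@(5, 17): e=[19,-11,28] → ·
    (0,9)@(1, 19): e=[31,1,4] → #
    (1,9)@(3, 19): e=[29,-13,20] → ·
    (0,10)@(1, 21): e=[39,-15,12] → ·
  covered (6 px):
    · · · ·
    · · · ·
    · · · ·
    · · · ·
    · · · ·
    · · · ·
    · · # #
    · # # ·
    · # · ·
    # · · ·
    · · · ·
T1:
  2·area = 36
  edge (8, 13)→(4, 21): d=(-4,8) right/bottom  bias=-1
  edge (4, 21)→(0, 20): d=(-4,-1) top-left  bias=+0
  edge (0, 20)→(8, 13): d=(8,-7) top-left  bias=+0
    (3,7)@(7, 15): e=[0,27,9] → ·  [on edge]
    (2,8)@(5, 17): e=[8,17,11] → #
    (3,8)@(7, 17): e=[-8,19,25] → ·
    (1,9)@(3, 19): e=[16,7,13] → #
    (2,9)@(5, 19): e=[0,9,27] → ·  [on edge]
    (1,10)@(3, 21): e=[8,-1,29] → ·
  covered (2 px):
    · · · ·
    · · · ·
    · · · ·
    · · · ·
    · · · ·
    · · · ·
    · · · ·
    · · · ·
    · · # ·
    · # · ·
    · · · ·
T2:
  2·area = 6
  edge (1, 3)→(2, 4): d=(1,1) right/bottom  bias=-1
  edge (2, 4)→(4, 12): d=(2,8) right/bottom  bias=-1
  edge (4, 12)→(1, 3): d=(-3,-9) top-left  bias=+0
    (0,1)@(1, 3): e=[0,6,0] → ·  [on edge]
    (1,2)@(3, 5): e=[0,-6,12] → ·  [on edge]
    (2,3)@(5, 7): e=[0,-18,24] → ·  [on edge]
    (1,4)@(3, 9): e=[4,2,0] → #  [on edge]
    (2,4)@(5, 9): e=[2,-14,18] → ·
    (3,4)@(7, 9): e=[0,-30,36] → ·  [on edge]
    (1,5)@(3, 11): e=[6,6,-6] → ·
    (2,7)@(5, 15): e=[8,-2,0] → ·  [on edge]
    (3,10)@(7, 21): e=[12,-6,0] → ·  [on edge]
  covered (1 px):
    · · · ·
    · · · ·
    · · · ·
    · · · ·
    · # · ·
    · · · ·
    · · · ·
    · · · ·
    · · · ·
    · · · ·
    · · · ·

Result: "outside"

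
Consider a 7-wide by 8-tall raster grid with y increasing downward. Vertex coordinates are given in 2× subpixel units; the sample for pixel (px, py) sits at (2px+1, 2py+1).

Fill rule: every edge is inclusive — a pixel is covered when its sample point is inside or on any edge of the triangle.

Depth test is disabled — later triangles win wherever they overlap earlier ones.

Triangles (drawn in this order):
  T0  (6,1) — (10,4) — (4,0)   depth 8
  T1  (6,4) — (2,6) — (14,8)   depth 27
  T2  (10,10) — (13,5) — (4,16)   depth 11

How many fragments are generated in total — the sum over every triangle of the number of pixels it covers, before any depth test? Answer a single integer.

T0:
  2·area = 2
  edge (6, 1)→(10, 4): d=(4,3) inclusive
  edge (10, 4)→(4, 0): d=(-6,-4) inclusive
  edge (4, 0)→(6, 1): d=(2,1) inclusive
  covered (0 px):
    · · · · · · ·
    · · · · · · ·
    · · · · · · ·
    · · · · · · ·
    · · · · · · ·
    · · · · · · ·
    · · · · · · ·
    · · · · · · ·
T1:
  2·area = 32  (B↔C swapped to make it positive)
  edge (6, 4)→(14, 8): d=(8,4) inclusive
  edge (14, 8)→(2, 6): d=(-12,-2) inclusive
  edge (2, 6)→(6, 4): d=(4,-2) inclusive
    (2,2)@(5, 5): e=[12,18,2] → █
    (3,2)@(7, 5): e=[4,22,6] → █
    (4,2)@(9, 5): e=[-4,26,10] → ·
    (2,3)@(5, 7): e=[28,-6,10] → ·
    (3,3)@(7, 7): e=[20,-2,14] → ·
    (4,3)@(9, 7): e=[12,2,18] → █
    (5,3)@(11, 7): e=[4,6,22] → █
    (6,3)@(13, 7): e=[-4,10,26] → ·
    (4,4)@(9, 9): e=[28,-22,26] → ·
    (5,4)@(11, 9): e=[20,-18,30] → ·
  covered (4 px):
    · · · · · · ·
    · · · · · · ·
    · · █ █ · · ·
    · · · · █ █ ·
    · · · · · · ·
    · · · · · · ·
    · · · · · · ·
    · · · · · · ·
T2:
  2·area = 12  (B↔C swapped to make it positive)
  edge (10, 10)→(4, 16): d=(-6,6) inclusive
  edge (4, 16)→(13, 5): d=(9,-11) inclusive
  edge (13, 5)→(10, 10): d=(-3,5) inclusive
    (6,2)@(13, 5): e=[12,0,0] → █  [on edge]
    (6,3)@(13, 7): e=[0,18,-6] → ·  [on edge]
    (5,4)@(11, 9): e=[0,14,-2] → ·  [on edge]
    (4,5)@(9, 11): e=[0,10,2] → █  [on edge]
    (5,5)@(11, 11): e=[-12,32,-8] → ·
    (3,6)@(7, 13): e=[0,6,6] → █  [on edge]
    (4,6)@(9, 13): e=[-12,28,-4] → ·
    (2,7)@(5, 15): e=[0,2,10] → █  [on edge]
    (3,7)@(7, 15): e=[-12,24,0] → ·  [on edge]
  covered (4 px):
    · · · · · · ·
    · · · · · · ·
    · · · · · · █
    · · · · · · ·
    · · · · · · ·
    · · · · █ · ·
    · · · █ · · ·
    · · █ · · · ·

Final: 8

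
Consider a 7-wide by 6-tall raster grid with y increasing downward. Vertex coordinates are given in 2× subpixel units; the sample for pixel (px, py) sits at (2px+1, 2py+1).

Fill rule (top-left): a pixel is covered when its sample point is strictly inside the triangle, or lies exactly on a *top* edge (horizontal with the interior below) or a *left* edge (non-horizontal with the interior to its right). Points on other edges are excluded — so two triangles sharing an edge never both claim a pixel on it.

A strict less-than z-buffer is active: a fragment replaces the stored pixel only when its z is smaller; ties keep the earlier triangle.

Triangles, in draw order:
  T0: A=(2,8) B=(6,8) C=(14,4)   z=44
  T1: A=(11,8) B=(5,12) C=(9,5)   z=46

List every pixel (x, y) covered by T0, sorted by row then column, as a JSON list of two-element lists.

T0:
  2·area = 16  (B↔C swapped to make it positive)
  edge (2, 8)→(14, 4): d=(12,-4) top-left  bias=+0
  edge (14, 4)→(6, 8): d=(-8,4) right/bottom  bias=-1
  edge (6, 8)→(2, 8): d=(-4,0) right/bottom  bias=-1
    (5,2)@(11, 5): e=[0,4,12] → X  [on edge]
    (6,2)@(13, 5): e=[8,-4,12] → .
    (2,3)@(5, 7): e=[0,12,4] → X  [on edge]
    (3,3)@(7, 7): e=[8,4,4] → X
    (4,3)@(9, 7): e=[16,-4,4] → .
    (5,3)@(11, 7): e=[24,-12,4] → .
    (2,4)@(5, 9): e=[24,-4,-4] → .
    (3,4)@(7, 9): e=[32,-12,-4] → .
  covered (3 px):
    . . . . . . .
    . . . . . . .
    . . . . . X .
    . . X X . . .
    . . . . . . .
    . . . . . . .
T1:
  2·area = 26
  edge (11, 8)→(5, 12): d=(-6,4) right/bottom  bias=-1
  edge (5, 12)→(9, 5): d=(4,-7) top-left  bias=+0
  edge (9, 5)→(11, 8): d=(2,3) right/bottom  bias=-1
    (4,2)@(9, 5): e=[26,0,0] → .  [on edge]
    (4,3)@(9, 7): e=[14,8,4] → X
    (5,3)@(11, 7): e=[6,22,-2] → .
    (3,4)@(7, 9): e=[10,2,14] → X
    (5,4)@(11, 9): e=[-6,30,2] → .
    (3,5)@(7, 11): e=[-2,10,18] → .
    (4,5)@(9, 11): e=[-10,24,12] → .
    (6,5)@(13, 11): e=[-26,52,0] → .  [on edge]
  covered (3 px):
    . . . . . . .
    . . . . . . .
    . . . . . . .
    . . . . X . .
    . . . X X . .
    . . . . . . .

Answer: [[5,2],[2,3],[3,3]]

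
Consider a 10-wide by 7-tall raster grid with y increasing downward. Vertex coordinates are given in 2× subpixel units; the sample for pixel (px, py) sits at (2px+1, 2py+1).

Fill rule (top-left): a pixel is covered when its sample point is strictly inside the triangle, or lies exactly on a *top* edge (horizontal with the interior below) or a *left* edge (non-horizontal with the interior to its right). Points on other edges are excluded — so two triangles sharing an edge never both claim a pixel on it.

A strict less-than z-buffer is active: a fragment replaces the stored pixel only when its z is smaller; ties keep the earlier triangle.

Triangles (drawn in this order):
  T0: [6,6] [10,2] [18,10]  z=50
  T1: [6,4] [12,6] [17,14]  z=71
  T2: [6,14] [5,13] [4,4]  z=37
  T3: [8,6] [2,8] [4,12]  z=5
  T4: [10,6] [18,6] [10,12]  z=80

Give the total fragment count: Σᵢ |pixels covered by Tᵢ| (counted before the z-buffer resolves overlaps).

T0:
  2·area = 64
  edge (6, 6)→(10, 2): d=(4,-4) top-left  bias=+0
  edge (10, 2)→(18, 10): d=(8,8) right/bottom  bias=-1
  edge (18, 10)→(6, 6): d=(-12,-4) top-left  bias=+0
    (4,0)@(9, 1): e=[-8,0,72] → ·  [on edge]
    (5,0)@(11, 1): e=[0,-16,80] → ·  [on edge]
    (4,1)@(9, 3): e=[0,16,48] → █  [on edge]
    (5,1)@(11, 3): e=[8,0,56] → ·  [on edge]
    (1,2)@(3, 5): e=[-16,80,0] → ·  [on edge]
    (3,2)@(7, 5): e=[0,48,16] → █  [on edge]
    (5,2)@(11, 5): e=[16,16,32] → █
    (6,2)@(13, 5): e=[24,0,40] → ·  [on edge]
    (2,3)@(5, 7): e=[0,80,-16] → ·  [on edge]
    (3,3)@(7, 7): e=[8,64,-8] → ·
    (4,3)@(9, 7): e=[16,48,0] → █  [on edge]
    (6,3)@(13, 7): e=[32,16,16] → █
    (7,3)@(15, 7): e=[40,0,24] → ·  [on edge]
    (1,4)@(3, 9): e=[0,112,-48] → ·  [on edge]
    (7,4)@(15, 9): e=[48,16,0] → █  [on edge]
    (8,4)@(17, 9): e=[56,0,8] → ·  [on edge]
    (0,5)@(1, 11): e=[0,144,-80] → ·  [on edge]
    (9,5)@(19, 11): e=[72,0,-8] → ·  [on edge]
  covered (8 px):
    · · · · · · · · · ·
    · · · · █ · · · · ·
    · · · █ █ █ · · · ·
    · · · · █ █ █ · · ·
    · · · · · · · █ · ·
    · · · · · · · · · ·
    · · · · · · · · · ·
T1:
  2·area = 38
  edge (6, 4)→(12, 6): d=(6,2) right/bottom  bias=-1
  edge (12, 6)→(17, 14): d=(5,8) right/bottom  bias=-1
  edge (17, 14)→(6, 4): d=(-11,-10) top-left  bias=+0
    (1,1)@(3, 3): e=[0,57,-19] → ·  [on edge]
    (4,2)@(9, 5): e=[0,19,19] → ·  [on edge]
    (5,3)@(11, 7): e=[8,13,17] → █
    (6,3)@(13, 7): e=[4,-3,37] → ·
    (7,3)@(15, 7): e=[0,-19,57] → ·  [on edge]
    (5,4)@(11, 9): e=[20,23,-5] → ·
    (6,4)@(13, 9): e=[16,7,15] → █
    (7,4)@(15, 9): e=[12,-9,35] → ·
    (6,5)@(13, 11): e=[28,17,-7] → ·
    (7,5)@(15, 11): e=[24,1,13] → █
    (8,5)@(17, 11): e=[20,-15,33] → ·
    (7,6)@(15, 13): e=[36,11,-9] → ·
  covered (3 px):
    · · · · · · · · · ·
    · · · · · · · · · ·
    · · · · · · · · · ·
    · · · · · █ · · · ·
    · · · · · · █ · · ·
    · · · · · · · █ · ·
    · · · · · · · · · ·
T2:
  2·area = 8
  edge (6, 14)→(5, 13): d=(-1,-1) top-left  bias=+0
  edge (5, 13)→(4, 4): d=(-1,-9) top-left  bias=+0
  edge (4, 4)→(6, 14): d=(2,10) right/bottom  bias=-1
    (0,4)@(1, 9): e=[0,-32,40] → ·  [on edge]
    (2,4)@(5, 9): e=[4,4,0] → ·  [on edge]
    (1,5)@(3, 11): e=[0,-16,24] → ·  [on edge]
    (2,5)@(5, 11): e=[2,2,4] → █
    (3,5)@(7, 11): e=[4,20,-16] → ·
    (2,6)@(5, 13): e=[0,0,8] → █  [on edge]
    (3,6)@(7, 13): e=[2,18,-12] → ·
  covered (2 px):
    · · · · · · · · · ·
    · · · · · · · · · ·
    · · · · · · · · · ·
    · · · · · · · · · ·
    · · · · · · · · · ·
    · · █ · · · · · · ·
    · · █ · · · · · · ·
T3:
  2·area = 28  (B↔C swapped to make it positive)
  edge (8, 6)→(4, 12): d=(-4,6) right/bottom  bias=-1
  edge (4, 12)→(2, 8): d=(-2,-4) top-left  bias=+0
  edge (2, 8)→(8, 6): d=(6,-2) top-left  bias=+0
    (8,1)@(17, 3): e=[-42,70,0] → ·  [on edge]
    (5,2)@(11, 5): e=[-14,42,0] → ·  [on edge]
    (2,3)@(5, 7): e=[14,14,0] → █  [on edge]
    (3,3)@(7, 7): e=[2,22,4] → █
    (4,3)@(9, 7): e=[-10,30,8] → ·
    (1,4)@(3, 9): e=[18,2,8] → █
    (3,4)@(7, 9): e=[-6,18,16] → ·
    (1,5)@(3, 11): e=[10,-2,20] → ·
    (2,5)@(5, 11): e=[-2,6,24] → ·
  covered (4 px):
    · · · · · · · · · ·
    · · · · · · · · · ·
    · · · · · · · · · ·
    · · █ █ · · · · · ·
    · █ █ · · · · · · ·
    · · · · · · · · · ·
    · · · · · · · · · ·
T4:
  2·area = 48
  edge (10, 6)→(18, 6): d=(8,0) top-left  bias=+0
  edge (18, 6)→(10, 12): d=(-8,6) right/bottom  bias=-1
  edge (10, 12)→(10, 6): d=(0,-6) top-left  bias=+0
    (5,3)@(11, 7): e=[8,34,6] → █
    (6,3)@(13, 7): e=[8,22,18] → █
    (7,3)@(15, 7): e=[8,10,30] → █
    (8,3)@(17, 7): e=[8,-2,42] → ·
    (5,4)@(11, 9): e=[24,18,6] → █
    (7,4)@(15, 9): e=[24,-6,30] → ·
    (5,5)@(11, 11): e=[40,2,6] → █
    (6,5)@(13, 11): e=[40,-10,18] → ·
    (5,6)@(11, 13): e=[56,-14,6] → ·
  covered (6 px):
    · · · · · · · · · ·
    · · · · · · · · · ·
    · · · · · · · · · ·
    · · · · · █ █ █ · ·
    · · · · · █ █ · · ·
    · · · · · █ · · · ·
    · · · · · · · · · ·

Final: 23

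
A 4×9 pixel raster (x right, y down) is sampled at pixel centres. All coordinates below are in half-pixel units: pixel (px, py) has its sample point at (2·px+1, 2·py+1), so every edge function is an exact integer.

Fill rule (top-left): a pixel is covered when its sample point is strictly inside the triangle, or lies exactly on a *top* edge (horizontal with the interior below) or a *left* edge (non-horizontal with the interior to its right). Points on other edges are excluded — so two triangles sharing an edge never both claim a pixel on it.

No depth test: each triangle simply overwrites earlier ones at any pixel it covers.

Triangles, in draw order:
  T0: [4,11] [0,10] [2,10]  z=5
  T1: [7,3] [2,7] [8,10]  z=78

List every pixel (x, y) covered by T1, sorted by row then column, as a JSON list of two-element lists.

T0:
  2·area = 2
  edge (4, 11)→(0, 10): d=(-4,-1) top-left  bias=+0
  edge (0, 10)→(2, 10): d=(2,0) top-left  bias=+0
  edge (2, 10)→(4, 11): d=(2,1) right/bottom  bias=-1
  covered (0 px):
    · · · ·
    · · · ·
    · · · ·
    · · · ·
    · · · ·
    · · · ·
    · · · ·
    · · · ·
    · · · ·
T1:
  2·area = 39  (B↔C swapped to make it positive)
  edge (7, 3)→(8, 10): d=(1,7) right/bottom  bias=-1
  edge (8, 10)→(2, 7): d=(-6,-3) top-left  bias=+0
  edge (2, 7)→(7, 3): d=(5,-4) top-left  bias=+0
    (3,1)@(7, 3): e=[0,39,0] → ·  [on edge]
    (2,2)@(5, 5): e=[16,21,2] → █
    (3,2)@(7, 5): e=[2,27,10] → █
    (1,3)@(3, 7): e=[32,3,4] → █
    (1,4)@(3, 9): e=[34,-9,14] → ·
    (2,4)@(5, 9): e=[20,-3,22] → ·
    (3,4)@(7, 9): e=[6,3,30] → █
    (3,5)@(7, 11): e=[8,-9,40] → ·
  covered (6 px):
    · · · ·
    · · · ·
    · · █ █
    · █ █ █
    · · · █
    · · · ·
    · · · ·
    · · · ·
    · · · ·

Result: [[2,2],[3,2],[1,3],[2,3],[3,3],[3,4]]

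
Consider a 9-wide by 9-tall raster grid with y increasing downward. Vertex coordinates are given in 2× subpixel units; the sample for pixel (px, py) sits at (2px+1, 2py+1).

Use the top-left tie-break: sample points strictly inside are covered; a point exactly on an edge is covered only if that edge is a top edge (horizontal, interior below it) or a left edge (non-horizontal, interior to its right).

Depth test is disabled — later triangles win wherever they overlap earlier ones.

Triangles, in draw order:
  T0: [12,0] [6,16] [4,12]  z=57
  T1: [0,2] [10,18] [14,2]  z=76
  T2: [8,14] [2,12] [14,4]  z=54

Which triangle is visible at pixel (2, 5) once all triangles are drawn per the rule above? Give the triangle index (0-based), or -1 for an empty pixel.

T0:
  2·area = 56
  edge (12, 0)→(6, 16): d=(-6,16) right/bottom  bias=-1
  edge (6, 16)→(4, 12): d=(-2,-4) top-left  bias=+0
  edge (4, 12)→(12, 0): d=(8,-12) top-left  bias=+0
    (4,2)@(9, 5): e=[18,34,4] → #
    (5,2)@(11, 5): e=[-14,42,28] → ·
    (4,3)@(9, 7): e=[6,30,20] → #
    (5,3)@(11, 7): e=[-26,38,44] → ·
    (3,4)@(7, 9): e=[26,18,12] → #
    (4,4)@(9, 9): e=[-6,26,36] → ·
    (2,5)@(5, 11): e=[46,6,4] → #
    (4,5)@(9, 11): e=[-18,22,52] → ·
    (2,6)@(5, 13): e=[34,2,20] → #
    (4,6)@(9, 13): e=[-30,18,68] → ·
    (2,7)@(5, 15): e=[22,-2,36] → ·
    (3,7)@(7, 15): e=[-10,6,60] → ·
  covered (7 px):
    · · · · · · · · ·
    · · · · · · · · ·
    · · · · # · · · ·
    · · · · # · · · ·
    · · · # · · · · ·
    · · # # · · · · ·
    · · # # · · · · ·
    · · · · · · · · ·
    · · · · · · · · ·
T1:
  2·area = 224  (B↔C swapped to make it positive)
  edge (0, 2)→(14, 2): d=(14,0) top-left  bias=+0
  edge (14, 2)→(10, 18): d=(-4,16) right/bottom  bias=-1
  edge (10, 18)→(0, 2): d=(-10,-16) top-left  bias=+0
    (0,1)@(1, 3): e=[14,204,6] → #
    (1,1)@(3, 3): e=[14,172,38] → #
    (2,1)@(5, 3): e=[14,140,70] → #
    (3,1)@(7, 3): e=[14,108,102] → #
    (4,1)@(9, 3): e=[14,76,134] → #
    (5,1)@(11, 3): e=[14,44,166] → #
    (6,1)@(13, 3): e=[14,12,198] → #
    (7,1)@(15, 3): e=[14,-20,230] → ·
    (0,2)@(1, 5): e=[42,196,-14] → ·
    (1,2)@(3, 5): e=[42,164,18] → #
    (7,2)@(15, 5): e=[42,-28,210] → ·
    (1,3)@(3, 7): e=[70,156,-2] → ·
  covered (28 px):
    · · · · · · · · ·
    # # # # # # # · ·
    · # # # # # # · ·
    · · # # # # · · ·
    · · # # # # · · ·
    · · · # # # · · ·
    · · · # # # · · ·
    · · · · # · · · ·
    · · · · · · · · ·
T2:
  2·area = 72
  edge (8, 14)→(2, 12): d=(-6,-2) top-left  bias=+0
  edge (2, 12)→(14, 4): d=(12,-8) top-left  bias=+0
  edge (14, 4)→(8, 14): d=(-6,10) right/bottom  bias=-1
    (6,2)@(13, 5): e=[64,4,4] → #
    (7,2)@(15, 5): e=[68,20,-16] → ·
    (5,3)@(11, 7): e=[48,12,12] → #
    (6,3)@(13, 7): e=[52,28,-8] → ·
    (3,4)@(7, 9): e=[28,4,40] → #
    (4,4)@(9, 9): e=[32,20,20] → #
    (5,4)@(11, 9): e=[36,36,0] → ·  [on edge]
    (2,5)@(5, 11): e=[12,12,48] → #
    (5,5)@(11, 11): e=[24,60,-12] → ·
    (2,6)@(5, 13): e=[0,36,36] → #  [on edge]
    (4,6)@(9, 13): e=[8,68,-4] → ·
    (2,7)@(5, 15): e=[-12,60,24] → ·
    (5,7)@(11, 15): e=[0,108,-36] → ·  [on edge]
    (8,8)@(17, 17): e=[0,180,-108] → ·  [on edge]
  covered (9 px):
    · · · · · · · · ·
    · · · · · · · · ·
    · · · · · · # · ·
    · · · · · # · · ·
    · · · # # · · · ·
    · · # # # · · · ·
    · · # # · · · · ·
    · · · · · · · · ·
    · · · · · · · · ·

Z-buffer (winner per pixel, '.' = empty):
  . . . . . . . . .
  1 1 1 1 1 1 1 . .
  . 1 1 1 1 1 2 . .
  . . 1 1 1 2 . . .
  . . 1 2 2 1 . . .
  . . 2 2 2 1 . . .
  . . 2 2 1 1 . . .
  . . . . 1 . . . .
  . . . . . . . . .

Answer: 2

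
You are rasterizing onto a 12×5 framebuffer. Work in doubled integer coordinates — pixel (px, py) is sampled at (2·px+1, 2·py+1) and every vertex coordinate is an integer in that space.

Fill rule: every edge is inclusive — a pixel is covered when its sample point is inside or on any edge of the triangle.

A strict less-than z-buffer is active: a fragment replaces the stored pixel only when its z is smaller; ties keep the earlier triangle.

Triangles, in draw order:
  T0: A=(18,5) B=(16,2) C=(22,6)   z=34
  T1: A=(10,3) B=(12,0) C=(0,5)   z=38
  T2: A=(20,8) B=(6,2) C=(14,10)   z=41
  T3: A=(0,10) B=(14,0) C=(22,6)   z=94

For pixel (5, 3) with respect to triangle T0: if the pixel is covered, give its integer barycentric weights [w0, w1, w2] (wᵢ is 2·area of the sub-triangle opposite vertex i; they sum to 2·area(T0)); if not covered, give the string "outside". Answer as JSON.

T0:
  2·area = 10
  edge (18, 5)→(16, 2): d=(-2,-3) inclusive
  edge (16, 2)→(22, 6): d=(6,4) inclusive
  edge (22, 6)→(18, 5): d=(-4,-1) inclusive
    (8,1)@(17, 3): e=[1,2,7] → █
    (9,1)@(19, 3): e=[7,-6,9] → ·
    (8,2)@(17, 5): e=[-3,14,-1] → ·
    (9,2)@(19, 5): e=[3,6,1] → █
    (10,2)@(21, 5): e=[9,-2,3] → ·
    (9,3)@(19, 7): e=[-1,18,-7] → ·
  covered (2 px):
    · · · · · · · · · · · ·
    · · · · · · · · █ · · ·
    · · · · · · · · · █ · ·
    · · · · · · · · · · · ·
    · · · · · · · · · · · ·
T1:
  2·area = 26  (B↔C swapped to make it positive)
  edge (10, 3)→(0, 5): d=(-10,2) inclusive
  edge (0, 5)→(12, 0): d=(12,-5) inclusive
  edge (12, 0)→(10, 3): d=(-2,3) inclusive
    (5,0)@(11, 1): e=[18,7,1] → █
    (6,0)@(13, 1): e=[14,17,-5] → ·
    (2,1)@(5, 3): e=[10,1,15] → █
    (3,1)@(7, 3): e=[6,11,9] → █
    (4,1)@(9, 3): e=[2,21,3] → █
    (5,1)@(11, 3): e=[-2,31,-3] → ·
    (2,2)@(5, 5): e=[-10,25,11] → ·
    (3,2)@(7, 5): e=[-14,35,5] → ·
    (4,2)@(9, 5): e=[-18,45,-1] → ·
  covered (4 px):
    · · · · · █ · · · · · ·
    · · █ █ █ · · · · · · ·
    · · · · · · · · · · · ·
    · · · · · · · · · · · ·
    · · · · · · · · · · · ·
T2:
  2·area = 64  (B↔C swapped to make it positive)
  edge (20, 8)→(14, 10): d=(-6,2) inclusive
  edge (14, 10)→(6, 2): d=(-8,-8) inclusive
  edge (6, 2)→(20, 8): d=(14,6) inclusive
    (2,0)@(5, 1): e=[72,0,-8] → ·  [on edge]
    (3,1)@(7, 3): e=[56,0,8] → █  [on edge]
    (4,1)@(9, 3): e=[52,16,-4] → ·
    (3,2)@(7, 5): e=[44,-16,36] → ·
    (4,2)@(9, 5): e=[40,0,24] → █  [on edge]
    (5,2)@(11, 5): e=[36,16,12] → █
    (6,2)@(13, 5): e=[32,32,0] → █  [on edge]
    (7,2)@(15, 5): e=[28,48,-12] → ·
    (4,3)@(9, 7): e=[28,-16,52] → ·
    (5,3)@(11, 7): e=[24,0,40] → █  [on edge]
    (7,3)@(15, 7): e=[16,32,16] → █
    (8,3)@(17, 7): e=[12,48,4] → █
    (11,3)@(23, 7): e=[0,96,-32] → ·  [on edge]
    (6,4)@(13, 9): e=[8,0,56] → █  [on edge]
    (8,4)@(17, 9): e=[0,32,32] → █  [on edge]
  covered (11 px):
    · · · · · · · · · · · ·
    · · · █ · · · · · · · ·
    · · · · █ █ █ · · · · ·
    · · · · · █ █ █ █ · · ·
    · · · · · · █ █ █ · · ·
T3:
  2·area = 164
  edge (0, 10)→(14, 0): d=(14,-10) inclusive
  edge (14, 0)→(22, 6): d=(8,6) inclusive
  edge (22, 6)→(0, 10): d=(-22,4) inclusive
    (6,0)@(13, 1): e=[4,14,146] → █
    (7,0)@(15, 1): e=[24,2,138] → █
    (8,0)@(17, 1): e=[44,-10,130] → ·
    (5,1)@(11, 3): e=[12,42,110] → █
    (8,1)@(17, 3): e=[72,6,86] → █
    (9,1)@(19, 3): e=[92,-6,78] → ·
    (3,2)@(7, 5): e=[0,82,82] → █  [on edge]
    (4,2)@(9, 5): e=[20,70,74] → █
    (9,2)@(19, 5): e=[120,10,34] → █
    (10,2)@(21, 5): e=[140,-2,26] → ·
    (2,3)@(5, 7): e=[8,110,46] → █
    (8,3)@(17, 7): e=[128,38,-2] → ·
  covered (21 px):
    · · · · · · █ █ · · · ·
    · · · · · █ █ █ █ · · ·
    · · · █ █ █ █ █ █ █ · ·
    · · █ █ █ █ █ █ · · · ·
    · █ █ · · · · · · · · ·

Final: "outside"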